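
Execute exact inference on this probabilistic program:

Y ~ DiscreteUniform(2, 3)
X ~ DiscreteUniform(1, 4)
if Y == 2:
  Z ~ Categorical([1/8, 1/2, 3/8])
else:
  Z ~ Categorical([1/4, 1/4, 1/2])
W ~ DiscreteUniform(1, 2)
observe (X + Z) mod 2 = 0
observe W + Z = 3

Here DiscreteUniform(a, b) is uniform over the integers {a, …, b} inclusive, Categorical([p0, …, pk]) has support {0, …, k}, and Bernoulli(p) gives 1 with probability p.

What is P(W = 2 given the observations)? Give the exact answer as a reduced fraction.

Enumerate traces; 8 have nonzero weight after conditioning:
  (Y=2, X=1, Z=1, W=2) weight 1/32
  (Y=2, X=2, Z=2, W=1) weight 3/128
  (Y=2, X=3, Z=1, W=2) weight 1/32
  (Y=2, X=4, Z=2, W=1) weight 3/128
  (Y=3, X=1, Z=1, W=2) weight 1/64
  (Y=3, X=2, Z=2, W=1) weight 1/32
  (Y=3, X=3, Z=1, W=2) weight 1/64
  (Y=3, X=4, Z=2, W=1) weight 1/32
Group by W:
  weight(W=1) = 7/64
  weight(W=2) = 3/32
Total weight = 7/64 + 3/32 = 13/64
P(W=1 | obs) = 7/64 / 13/64 = 7/13
P(W=2 | obs) = 3/32 / 13/64 = 6/13

P(W = 2 | obs) = 6/13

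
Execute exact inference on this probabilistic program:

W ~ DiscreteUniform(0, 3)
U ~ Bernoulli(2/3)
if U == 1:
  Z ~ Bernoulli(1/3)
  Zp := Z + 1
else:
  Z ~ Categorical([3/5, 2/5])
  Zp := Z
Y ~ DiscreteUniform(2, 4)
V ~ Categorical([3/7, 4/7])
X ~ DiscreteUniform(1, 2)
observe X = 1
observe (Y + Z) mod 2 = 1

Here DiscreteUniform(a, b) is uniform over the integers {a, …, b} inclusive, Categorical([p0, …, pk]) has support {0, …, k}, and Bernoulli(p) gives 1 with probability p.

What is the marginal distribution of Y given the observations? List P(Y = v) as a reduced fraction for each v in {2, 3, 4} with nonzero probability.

Enumerate traces; 48 have nonzero weight after conditioning:
  (W=0, U=0, Z=0, Y=3, V=0, X=1) weight 1/280
  (W=0, U=0, Z=0, Y=3, V=1, X=1) weight 1/210
  (W=0, U=0, Z=1, Y=2, V=0, X=1) weight 1/420
  (W=0, U=0, Z=1, Y=2, V=1, X=1) weight 1/315
  (W=0, U=0, Z=1, Y=4, V=0, X=1) weight 1/420
  (W=0, U=0, Z=1, Y=4, V=1, X=1) weight 1/315
  (W=0, U=1, Z=0, Y=3, V=0, X=1) weight 1/126
  (W=0, U=1, Z=0, Y=3, V=1, X=1) weight 2/189
  … 40 more
Group by Y:
  weight(Y=2) = 8/135
  weight(Y=3) = 29/270
  weight(Y=4) = 8/135
Total weight = 8/135 + 29/270 + 8/135 = 61/270
P(Y=2 | obs) = 8/135 / 61/270 = 16/61
P(Y=3 | obs) = 29/270 / 61/270 = 29/61
P(Y=4 | obs) = 8/135 / 61/270 = 16/61

P(Y=2) = 16/61, P(Y=3) = 29/61, P(Y=4) = 16/61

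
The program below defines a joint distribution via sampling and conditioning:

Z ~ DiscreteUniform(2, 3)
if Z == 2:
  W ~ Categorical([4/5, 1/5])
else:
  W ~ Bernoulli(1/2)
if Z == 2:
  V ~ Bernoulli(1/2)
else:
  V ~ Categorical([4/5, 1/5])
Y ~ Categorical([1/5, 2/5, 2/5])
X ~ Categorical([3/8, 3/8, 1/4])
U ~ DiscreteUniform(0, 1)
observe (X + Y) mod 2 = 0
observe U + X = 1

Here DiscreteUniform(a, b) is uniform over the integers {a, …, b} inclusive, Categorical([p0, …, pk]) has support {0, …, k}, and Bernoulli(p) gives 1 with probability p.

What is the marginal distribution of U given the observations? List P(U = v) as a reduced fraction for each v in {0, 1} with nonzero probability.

Enumerate traces; 24 have nonzero weight after conditioning:
  (Z=2, W=0, V=0, Y=0, X=0, U=1) weight 3/400
  (Z=2, W=0, V=0, Y=1, X=1, U=0) weight 3/200
  (Z=2, W=0, V=0, Y=2, X=0, U=1) weight 3/200
  (Z=2, W=0, V=1, Y=0, X=0, U=1) weight 3/400
  (Z=2, W=0, V=1, Y=1, X=1, U=0) weight 3/200
  (Z=2, W=0, V=1, Y=2, X=0, U=1) weight 3/200
  (Z=2, W=1, V=0, Y=0, X=0, U=1) weight 3/1600
  (Z=2, W=1, V=0, Y=1, X=1, U=0) weight 3/800
  … 16 more
Group by U:
  weight(U=0) = 3/40
  weight(U=1) = 9/80
Total weight = 3/40 + 9/80 = 3/16
P(U=0 | obs) = 3/40 / 3/16 = 2/5
P(U=1 | obs) = 9/80 / 3/16 = 3/5

P(U=0) = 2/5, P(U=1) = 3/5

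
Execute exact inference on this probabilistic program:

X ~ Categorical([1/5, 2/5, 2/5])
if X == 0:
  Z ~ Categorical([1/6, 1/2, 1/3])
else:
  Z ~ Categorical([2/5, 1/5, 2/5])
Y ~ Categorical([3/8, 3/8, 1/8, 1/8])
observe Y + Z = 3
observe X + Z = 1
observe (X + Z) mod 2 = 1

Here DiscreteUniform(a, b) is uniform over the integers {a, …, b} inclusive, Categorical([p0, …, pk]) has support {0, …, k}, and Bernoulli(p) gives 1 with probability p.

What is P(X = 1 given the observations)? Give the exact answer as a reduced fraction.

P(X = 1 | obs) = 8/13

Enumerate traces; 2 have nonzero weight after conditioning:
  (X=0, Z=1, Y=2) weight 1/80
  (X=1, Z=0, Y=3) weight 1/50
Group by X:
  weight(X=0) = 1/80
  weight(X=1) = 1/50
Total weight = 1/80 + 1/50 = 13/400
P(X=0 | obs) = 1/80 / 13/400 = 5/13
P(X=1 | obs) = 1/50 / 13/400 = 8/13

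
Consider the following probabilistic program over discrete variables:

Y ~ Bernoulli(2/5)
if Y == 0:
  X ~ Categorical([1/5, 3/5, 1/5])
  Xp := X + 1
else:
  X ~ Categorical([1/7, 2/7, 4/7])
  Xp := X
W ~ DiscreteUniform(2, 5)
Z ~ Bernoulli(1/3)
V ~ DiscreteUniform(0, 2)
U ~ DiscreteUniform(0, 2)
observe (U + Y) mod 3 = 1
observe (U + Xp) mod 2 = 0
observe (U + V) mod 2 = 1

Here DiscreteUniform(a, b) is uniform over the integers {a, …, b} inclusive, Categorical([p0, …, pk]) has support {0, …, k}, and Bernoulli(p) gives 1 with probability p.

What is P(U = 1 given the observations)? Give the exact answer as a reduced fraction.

P(U = 1 | obs) = 42/67

Enumerate traces; 48 have nonzero weight after conditioning:
  (Y=0, X=0, W=2, Z=0, V=0, U=1) weight 1/450
  (Y=0, X=0, W=2, Z=0, V=2, U=1) weight 1/450
  (Y=0, X=0, W=2, Z=1, V=0, U=1) weight 1/900
  (Y=0, X=0, W=2, Z=1, V=2, U=1) weight 1/900
  (Y=0, X=0, W=3, Z=0, V=0, U=1) weight 1/450
  (Y=0, X=0, W=3, Z=0, V=2, U=1) weight 1/450
  (Y=0, X=0, W=3, Z=1, V=0, U=1) weight 1/900
  (Y=0, X=0, W=3, Z=1, V=2, U=1) weight 1/900
  (Y=1, X=0, W=2, Z=0, V=1, U=0) weight 1/945
  … 39 more
Group by U:
  weight(U=0) = 2/63
  weight(U=1) = 4/75
Total weight = 2/63 + 4/75 = 134/1575
P(U=0 | obs) = 2/63 / 134/1575 = 25/67
P(U=1 | obs) = 4/75 / 134/1575 = 42/67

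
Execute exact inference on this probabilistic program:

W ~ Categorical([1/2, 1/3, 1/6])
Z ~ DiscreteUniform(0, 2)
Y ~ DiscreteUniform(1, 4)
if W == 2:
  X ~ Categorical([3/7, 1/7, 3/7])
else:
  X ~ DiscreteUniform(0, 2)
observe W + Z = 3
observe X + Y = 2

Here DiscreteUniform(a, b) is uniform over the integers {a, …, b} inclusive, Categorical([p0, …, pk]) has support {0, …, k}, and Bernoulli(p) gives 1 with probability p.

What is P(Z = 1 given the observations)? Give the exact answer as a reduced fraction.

P(Z = 1 | obs) = 3/10

Enumerate traces; 4 have nonzero weight after conditioning:
  (W=1, Z=2, Y=1, X=1) weight 1/108
  (W=1, Z=2, Y=2, X=0) weight 1/108
  (W=2, Z=1, Y=1, X=1) weight 1/504
  (W=2, Z=1, Y=2, X=0) weight 1/168
Group by Z:
  weight(Z=1) = 1/126
  weight(Z=2) = 1/54
Total weight = 1/126 + 1/54 = 5/189
P(Z=1 | obs) = 1/126 / 5/189 = 3/10
P(Z=2 | obs) = 1/54 / 5/189 = 7/10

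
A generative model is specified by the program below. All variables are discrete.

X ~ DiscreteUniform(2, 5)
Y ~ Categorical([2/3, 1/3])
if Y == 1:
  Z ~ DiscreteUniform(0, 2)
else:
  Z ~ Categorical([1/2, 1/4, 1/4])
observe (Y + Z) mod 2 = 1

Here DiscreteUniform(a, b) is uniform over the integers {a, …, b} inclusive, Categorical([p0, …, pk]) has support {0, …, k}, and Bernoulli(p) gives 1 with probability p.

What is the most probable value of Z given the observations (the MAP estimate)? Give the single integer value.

Enumerate traces; 12 have nonzero weight after conditioning:
  (X=2, Y=0, Z=1) weight 1/24
  (X=2, Y=1, Z=0) weight 1/36
  (X=2, Y=1, Z=2) weight 1/36
  (X=3, Y=0, Z=1) weight 1/24
  (X=3, Y=1, Z=0) weight 1/36
  (X=3, Y=1, Z=2) weight 1/36
  (X=4, Y=0, Z=1) weight 1/24
  (X=4, Y=1, Z=0) weight 1/36
  … 4 more
Group by Z:
  weight(Z=0) = 1/9
  weight(Z=1) = 1/6
  weight(Z=2) = 1/9
Total weight = 1/9 + 1/6 + 1/9 = 7/18
P(Z=0 | obs) = 1/9 / 7/18 = 2/7
P(Z=1 | obs) = 1/6 / 7/18 = 3/7
P(Z=2 | obs) = 1/9 / 7/18 = 2/7
argmax = 1

argmax_v P(Z = v | obs) = 1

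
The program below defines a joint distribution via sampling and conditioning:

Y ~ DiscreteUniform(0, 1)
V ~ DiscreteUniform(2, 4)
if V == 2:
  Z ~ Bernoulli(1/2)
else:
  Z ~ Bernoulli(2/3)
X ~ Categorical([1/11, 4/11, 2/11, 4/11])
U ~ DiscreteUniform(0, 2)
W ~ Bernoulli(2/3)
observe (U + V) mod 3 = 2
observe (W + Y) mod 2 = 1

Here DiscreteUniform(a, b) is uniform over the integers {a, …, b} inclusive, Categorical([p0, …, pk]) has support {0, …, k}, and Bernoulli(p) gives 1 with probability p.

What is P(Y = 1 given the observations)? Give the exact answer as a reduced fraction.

Enumerate traces; 48 have nonzero weight after conditioning:
  (Y=0, V=2, Z=0, X=0, U=0, W=1) weight 1/594
  (Y=0, V=2, Z=0, X=1, U=0, W=1) weight 2/297
  (Y=0, V=2, Z=0, X=2, U=0, W=1) weight 1/297
  (Y=0, V=2, Z=0, X=3, U=0, W=1) weight 2/297
  (Y=0, V=2, Z=1, X=0, U=0, W=1) weight 1/594
  (Y=0, V=2, Z=1, X=1, U=0, W=1) weight 2/297
  (Y=0, V=2, Z=1, X=2, U=0, W=1) weight 1/297
  (Y=0, V=2, Z=1, X=3, U=0, W=1) weight 2/297
  (Y=1, V=2, Z=0, X=0, U=0, W=0) weight 1/1188
  … 39 more
Group by Y:
  weight(Y=0) = 1/9
  weight(Y=1) = 1/18
Total weight = 1/9 + 1/18 = 1/6
P(Y=0 | obs) = 1/9 / 1/6 = 2/3
P(Y=1 | obs) = 1/18 / 1/6 = 1/3

P(Y = 1 | obs) = 1/3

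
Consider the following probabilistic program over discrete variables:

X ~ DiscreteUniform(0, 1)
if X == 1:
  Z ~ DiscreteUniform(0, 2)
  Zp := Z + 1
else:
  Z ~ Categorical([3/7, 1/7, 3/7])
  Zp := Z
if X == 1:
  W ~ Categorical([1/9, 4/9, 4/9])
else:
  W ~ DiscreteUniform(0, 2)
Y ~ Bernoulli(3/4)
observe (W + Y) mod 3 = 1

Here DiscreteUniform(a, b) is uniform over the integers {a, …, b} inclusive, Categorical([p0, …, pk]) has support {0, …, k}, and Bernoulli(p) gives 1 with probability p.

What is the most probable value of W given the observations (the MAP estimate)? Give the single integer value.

Enumerate traces; 12 have nonzero weight after conditioning:
  (X=0, Z=0, W=0, Y=1) weight 3/56
  (X=0, Z=0, W=1, Y=0) weight 1/56
  (X=0, Z=1, W=0, Y=1) weight 1/56
  (X=0, Z=1, W=1, Y=0) weight 1/168
  (X=0, Z=2, W=0, Y=1) weight 3/56
  (X=0, Z=2, W=1, Y=0) weight 1/56
  (X=1, Z=0, W=0, Y=1) weight 1/72
  (X=1, Z=0, W=1, Y=0) weight 1/54
  … 4 more
Group by W:
  weight(W=0) = 1/6
  weight(W=1) = 7/72
Total weight = 1/6 + 7/72 = 19/72
P(W=0 | obs) = 1/6 / 19/72 = 12/19
P(W=1 | obs) = 7/72 / 19/72 = 7/19
argmax = 0

argmax_v P(W = v | obs) = 0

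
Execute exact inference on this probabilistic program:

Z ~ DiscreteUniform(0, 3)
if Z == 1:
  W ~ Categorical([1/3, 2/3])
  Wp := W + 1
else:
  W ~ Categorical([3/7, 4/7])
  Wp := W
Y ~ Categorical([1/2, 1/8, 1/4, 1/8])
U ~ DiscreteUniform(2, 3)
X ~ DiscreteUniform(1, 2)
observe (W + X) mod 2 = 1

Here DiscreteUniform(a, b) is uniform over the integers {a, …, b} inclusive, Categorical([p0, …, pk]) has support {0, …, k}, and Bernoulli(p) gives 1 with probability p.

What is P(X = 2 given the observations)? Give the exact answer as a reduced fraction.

P(X = 2 | obs) = 25/42

Enumerate traces; 64 have nonzero weight after conditioning:
  (Z=0, W=0, Y=0, U=2, X=1) weight 3/224
  (Z=0, W=0, Y=0, U=3, X=1) weight 3/224
  (Z=0, W=0, Y=1, U=2, X=1) weight 3/896
  (Z=0, W=0, Y=1, U=3, X=1) weight 3/896
  (Z=0, W=0, Y=2, U=2, X=1) weight 3/448
  (Z=0, W=0, Y=2, U=3, X=1) weight 3/448
  (Z=0, W=0, Y=3, U=2, X=1) weight 3/896
  (Z=0, W=0, Y=3, U=3, X=1) weight 3/896
  (Z=0, W=1, Y=0, U=2, X=2) weight 1/56
  … 55 more
Group by X:
  weight(X=1) = 17/84
  weight(X=2) = 25/84
Total weight = 17/84 + 25/84 = 1/2
P(X=1 | obs) = 17/84 / 1/2 = 17/42
P(X=2 | obs) = 25/84 / 1/2 = 25/42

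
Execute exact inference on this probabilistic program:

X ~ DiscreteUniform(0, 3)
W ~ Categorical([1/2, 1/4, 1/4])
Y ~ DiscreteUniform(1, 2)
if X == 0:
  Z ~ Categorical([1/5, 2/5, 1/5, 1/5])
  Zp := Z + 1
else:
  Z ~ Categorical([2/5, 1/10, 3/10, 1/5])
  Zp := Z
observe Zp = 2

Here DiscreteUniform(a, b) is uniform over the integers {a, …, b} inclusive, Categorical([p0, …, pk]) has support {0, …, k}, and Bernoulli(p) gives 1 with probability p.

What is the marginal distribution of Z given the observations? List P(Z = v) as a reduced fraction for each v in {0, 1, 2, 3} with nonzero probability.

P(Z=1) = 4/13, P(Z=2) = 9/13

Enumerate traces; 24 have nonzero weight after conditioning:
  (X=0, W=0, Y=1, Z=1) weight 1/40
  (X=0, W=0, Y=2, Z=1) weight 1/40
  (X=0, W=1, Y=1, Z=1) weight 1/80
  (X=0, W=1, Y=2, Z=1) weight 1/80
  (X=0, W=2, Y=1, Z=1) weight 1/80
  (X=0, W=2, Y=2, Z=1) weight 1/80
  (X=1, W=0, Y=1, Z=2) weight 3/160
  (X=1, W=0, Y=2, Z=2) weight 3/160
  … 16 more
Group by Z:
  weight(Z=1) = 1/10
  weight(Z=2) = 9/40
Total weight = 1/10 + 9/40 = 13/40
P(Z=1 | obs) = 1/10 / 13/40 = 4/13
P(Z=2 | obs) = 9/40 / 13/40 = 9/13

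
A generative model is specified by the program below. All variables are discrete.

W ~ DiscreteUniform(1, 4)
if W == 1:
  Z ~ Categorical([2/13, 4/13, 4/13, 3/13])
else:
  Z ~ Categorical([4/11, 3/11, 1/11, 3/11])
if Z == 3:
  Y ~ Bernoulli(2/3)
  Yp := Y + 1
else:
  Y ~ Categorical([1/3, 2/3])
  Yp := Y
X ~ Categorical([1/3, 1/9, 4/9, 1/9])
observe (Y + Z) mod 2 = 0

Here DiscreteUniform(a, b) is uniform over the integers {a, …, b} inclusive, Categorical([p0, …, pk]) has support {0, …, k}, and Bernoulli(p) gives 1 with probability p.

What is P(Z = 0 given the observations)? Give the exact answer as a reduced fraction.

Enumerate traces; 64 have nonzero weight after conditioning:
  (W=1, Z=0, Y=0, X=0) weight 1/234
  (W=1, Z=0, Y=0, X=1) weight 1/702
  (W=1, Z=0, Y=0, X=2) weight 2/351
  (W=1, Z=0, Y=0, X=3) weight 1/702
  (W=1, Z=1, Y=1, X=0) weight 2/117
  (W=1, Z=1, Y=1, X=1) weight 2/351
  (W=1, Z=1, Y=1, X=2) weight 8/351
  (W=1, Z=1, Y=1, X=3) weight 2/351
  (W=1, Z=2, Y=0, X=0) weight 1/117
  (W=1, Z=3, Y=1, X=0) weight 1/78
  … 54 more
Group by Z:
  weight(Z=0) = 89/858
  weight(Z=1) = 161/858
  weight(Z=2) = 83/1716
  weight(Z=3) = 25/143
Total weight = 89/858 + 161/858 + 83/1716 + 25/143 = 883/1716
P(Z=0 | obs) = 89/858 / 883/1716 = 178/883
P(Z=1 | obs) = 161/858 / 883/1716 = 322/883
P(Z=2 | obs) = 83/1716 / 883/1716 = 83/883
P(Z=3 | obs) = 25/143 / 883/1716 = 300/883

P(Z = 0 | obs) = 178/883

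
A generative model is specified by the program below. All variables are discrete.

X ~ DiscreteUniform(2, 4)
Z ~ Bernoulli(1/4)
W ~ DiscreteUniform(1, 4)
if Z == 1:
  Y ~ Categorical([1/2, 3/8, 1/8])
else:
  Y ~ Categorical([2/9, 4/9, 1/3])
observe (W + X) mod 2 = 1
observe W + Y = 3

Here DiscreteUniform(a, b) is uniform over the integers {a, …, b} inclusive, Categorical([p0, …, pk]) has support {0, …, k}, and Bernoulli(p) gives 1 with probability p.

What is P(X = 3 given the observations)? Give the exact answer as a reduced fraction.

P(X = 3 | obs) = 41/151

Enumerate traces; 10 have nonzero weight after conditioning:
  (X=2, Z=0, W=1, Y=2) weight 1/48
  (X=2, Z=0, W=3, Y=0) weight 1/72
  (X=2, Z=1, W=1, Y=2) weight 1/384
  (X=2, Z=1, W=3, Y=0) weight 1/96
  (X=3, Z=0, W=2, Y=1) weight 1/36
  (X=3, Z=1, W=2, Y=1) weight 1/128
  (X=4, Z=0, W=1, Y=2) weight 1/48
  (X=4, Z=0, W=3, Y=0) weight 1/72
  … 2 more
Group by X:
  weight(X=2) = 55/1152
  weight(X=3) = 41/1152
  weight(X=4) = 55/1152
Total weight = 55/1152 + 41/1152 + 55/1152 = 151/1152
P(X=2 | obs) = 55/1152 / 151/1152 = 55/151
P(X=3 | obs) = 41/1152 / 151/1152 = 41/151
P(X=4 | obs) = 55/1152 / 151/1152 = 55/151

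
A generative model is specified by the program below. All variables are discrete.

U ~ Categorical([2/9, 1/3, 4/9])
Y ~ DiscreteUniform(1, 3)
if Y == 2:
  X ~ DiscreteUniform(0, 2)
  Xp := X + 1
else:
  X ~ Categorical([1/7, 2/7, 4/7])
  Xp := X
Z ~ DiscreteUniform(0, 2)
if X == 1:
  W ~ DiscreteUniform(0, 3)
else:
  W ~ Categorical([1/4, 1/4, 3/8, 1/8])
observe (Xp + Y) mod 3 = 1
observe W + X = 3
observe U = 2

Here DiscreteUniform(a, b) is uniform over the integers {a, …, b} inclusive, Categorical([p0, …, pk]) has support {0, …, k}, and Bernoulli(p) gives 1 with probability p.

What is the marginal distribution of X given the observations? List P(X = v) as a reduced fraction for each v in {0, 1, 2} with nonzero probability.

Enumerate traces; 9 have nonzero weight after conditioning:
  (U=2, Y=1, X=0, Z=0, W=3) weight 1/1134
  (U=2, Y=1, X=0, Z=1, W=3) weight 1/1134
  (U=2, Y=1, X=0, Z=2, W=3) weight 1/1134
  (U=2, Y=2, X=1, Z=0, W=2) weight 1/243
  (U=2, Y=2, X=1, Z=1, W=2) weight 1/243
  (U=2, Y=2, X=1, Z=2, W=2) weight 1/243
  (U=2, Y=3, X=1, Z=0, W=2) weight 2/567
  (U=2, Y=3, X=1, Z=1, W=2) weight 2/567
  … 1 more
Group by X:
  weight(X=0) = 1/378
  weight(X=1) = 13/567
Total weight = 1/378 + 13/567 = 29/1134
P(X=0 | obs) = 1/378 / 29/1134 = 3/29
P(X=1 | obs) = 13/567 / 29/1134 = 26/29

P(X=0) = 3/29, P(X=1) = 26/29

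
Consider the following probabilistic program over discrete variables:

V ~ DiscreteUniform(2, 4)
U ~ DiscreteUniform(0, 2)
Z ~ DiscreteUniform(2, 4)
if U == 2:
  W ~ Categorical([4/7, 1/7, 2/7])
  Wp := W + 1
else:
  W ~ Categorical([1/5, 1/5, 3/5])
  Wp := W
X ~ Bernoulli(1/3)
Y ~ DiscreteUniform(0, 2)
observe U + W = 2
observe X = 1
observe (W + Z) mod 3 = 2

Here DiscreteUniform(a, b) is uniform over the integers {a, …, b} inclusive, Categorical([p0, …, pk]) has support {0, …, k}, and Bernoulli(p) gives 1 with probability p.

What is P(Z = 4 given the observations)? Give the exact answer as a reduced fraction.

P(Z = 4 | obs) = 7/48

Enumerate traces; 27 have nonzero weight after conditioning:
  (V=2, U=0, Z=3, W=2, X=1, Y=0) weight 1/405
  (V=2, U=0, Z=3, W=2, X=1, Y=1) weight 1/405
  (V=2, U=0, Z=3, W=2, X=1, Y=2) weight 1/405
  (V=2, U=1, Z=4, W=1, X=1, Y=0) weight 1/1215
  (V=2, U=1, Z=4, W=1, X=1, Y=1) weight 1/1215
  (V=2, U=1, Z=4, W=1, X=1, Y=2) weight 1/1215
  (V=2, U=2, Z=2, W=0, X=1, Y=0) weight 4/1701
  (V=2, U=2, Z=2, W=0, X=1, Y=1) weight 4/1701
  … 19 more
Group by Z:
  weight(Z=2) = 4/189
  weight(Z=3) = 1/45
  weight(Z=4) = 1/135
Total weight = 4/189 + 1/45 + 1/135 = 16/315
P(Z=2 | obs) = 4/189 / 16/315 = 5/12
P(Z=3 | obs) = 1/45 / 16/315 = 7/16
P(Z=4 | obs) = 1/135 / 16/315 = 7/48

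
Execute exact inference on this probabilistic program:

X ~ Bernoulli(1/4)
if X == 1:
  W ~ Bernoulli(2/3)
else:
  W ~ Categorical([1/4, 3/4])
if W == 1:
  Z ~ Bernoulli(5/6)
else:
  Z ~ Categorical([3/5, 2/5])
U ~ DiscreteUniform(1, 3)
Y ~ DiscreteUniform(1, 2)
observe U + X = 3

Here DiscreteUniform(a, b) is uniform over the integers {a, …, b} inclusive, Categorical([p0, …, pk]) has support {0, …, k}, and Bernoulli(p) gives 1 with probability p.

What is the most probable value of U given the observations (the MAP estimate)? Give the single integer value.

argmax_v P(U = v | obs) = 3

Enumerate traces; 16 have nonzero weight after conditioning:
  (X=0, W=0, Z=0, U=3, Y=1) weight 3/160
  (X=0, W=0, Z=0, U=3, Y=2) weight 3/160
  (X=0, W=0, Z=1, U=3, Y=1) weight 1/80
  (X=0, W=0, Z=1, U=3, Y=2) weight 1/80
  (X=0, W=1, Z=0, U=3, Y=1) weight 1/64
  (X=0, W=1, Z=0, U=3, Y=2) weight 1/64
  (X=0, W=1, Z=1, U=3, Y=1) weight 5/64
  (X=0, W=1, Z=1, U=3, Y=2) weight 5/64
  (X=1, W=0, Z=0, U=2, Y=1) weight 1/120
  … 7 more
Group by U:
  weight(U=2) = 1/12
  weight(U=3) = 1/4
Total weight = 1/12 + 1/4 = 1/3
P(U=2 | obs) = 1/12 / 1/3 = 1/4
P(U=3 | obs) = 1/4 / 1/3 = 3/4
argmax = 3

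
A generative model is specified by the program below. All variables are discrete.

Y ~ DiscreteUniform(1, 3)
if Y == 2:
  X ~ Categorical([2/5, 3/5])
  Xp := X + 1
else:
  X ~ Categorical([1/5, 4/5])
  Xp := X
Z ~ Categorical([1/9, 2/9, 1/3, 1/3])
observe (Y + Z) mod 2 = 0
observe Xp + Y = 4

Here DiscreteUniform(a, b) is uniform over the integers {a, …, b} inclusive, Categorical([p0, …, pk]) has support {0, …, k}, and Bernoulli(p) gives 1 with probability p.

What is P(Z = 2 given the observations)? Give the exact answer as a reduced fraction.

P(Z = 2 | obs) = 9/32

Enumerate traces; 4 have nonzero weight after conditioning:
  (Y=2, X=1, Z=0) weight 1/45
  (Y=2, X=1, Z=2) weight 1/15
  (Y=3, X=1, Z=1) weight 8/135
  (Y=3, X=1, Z=3) weight 4/45
Group by Z:
  weight(Z=0) = 1/45
  weight(Z=1) = 8/135
  weight(Z=2) = 1/15
  weight(Z=3) = 4/45
Total weight = 1/45 + 8/135 + 1/15 + 4/45 = 32/135
P(Z=0 | obs) = 1/45 / 32/135 = 3/32
P(Z=1 | obs) = 8/135 / 32/135 = 1/4
P(Z=2 | obs) = 1/15 / 32/135 = 9/32
P(Z=3 | obs) = 4/45 / 32/135 = 3/8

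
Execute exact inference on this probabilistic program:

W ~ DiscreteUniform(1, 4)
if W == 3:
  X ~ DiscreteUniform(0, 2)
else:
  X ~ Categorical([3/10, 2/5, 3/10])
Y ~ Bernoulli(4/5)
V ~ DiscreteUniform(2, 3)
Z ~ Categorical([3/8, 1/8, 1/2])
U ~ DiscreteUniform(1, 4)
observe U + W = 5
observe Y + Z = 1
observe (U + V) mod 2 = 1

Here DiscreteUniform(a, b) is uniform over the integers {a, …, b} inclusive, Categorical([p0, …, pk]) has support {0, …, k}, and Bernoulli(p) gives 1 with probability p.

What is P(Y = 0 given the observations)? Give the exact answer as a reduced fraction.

Enumerate traces; 24 have nonzero weight after conditioning:
  (W=1, X=0, Y=0, V=3, Z=1, U=4) weight 3/12800
  (W=1, X=0, Y=1, V=3, Z=0, U=4) weight 9/3200
  (W=1, X=1, Y=0, V=3, Z=1, U=4) weight 1/3200
  (W=1, X=1, Y=1, V=3, Z=0, U=4) weight 3/800
  (W=1, X=2, Y=0, V=3, Z=1, U=4) weight 3/12800
  (W=1, X=2, Y=1, V=3, Z=0, U=4) weight 9/3200
  (W=2, X=0, Y=0, V=2, Z=1, U=3) weight 3/12800
  (W=2, X=0, Y=1, V=2, Z=0, U=3) weight 9/3200
  … 16 more
Group by Y:
  weight(Y=0) = 1/320
  weight(Y=1) = 3/80
Total weight = 1/320 + 3/80 = 13/320
P(Y=0 | obs) = 1/320 / 13/320 = 1/13
P(Y=1 | obs) = 3/80 / 13/320 = 12/13

P(Y = 0 | obs) = 1/13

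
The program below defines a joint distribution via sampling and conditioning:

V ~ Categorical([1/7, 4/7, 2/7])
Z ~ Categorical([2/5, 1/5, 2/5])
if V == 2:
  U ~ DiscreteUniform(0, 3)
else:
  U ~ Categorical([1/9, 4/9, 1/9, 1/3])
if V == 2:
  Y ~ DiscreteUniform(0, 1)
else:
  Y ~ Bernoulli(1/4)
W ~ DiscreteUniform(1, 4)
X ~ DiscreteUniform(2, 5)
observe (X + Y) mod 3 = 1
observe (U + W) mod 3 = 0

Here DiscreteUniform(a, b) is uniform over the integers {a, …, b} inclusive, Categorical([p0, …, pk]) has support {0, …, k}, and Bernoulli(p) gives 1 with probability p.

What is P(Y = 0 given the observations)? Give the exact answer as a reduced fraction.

Enumerate traces; 90 have nonzero weight after conditioning:
  (V=0, Z=0, U=0, Y=0, W=3, X=4) weight 1/3360
  (V=0, Z=0, U=0, Y=1, W=3, X=3) weight 1/10080
  (V=0, Z=0, U=1, Y=0, W=2, X=4) weight 1/840
  (V=0, Z=0, U=1, Y=1, W=2, X=3) weight 1/2520
  (V=0, Z=0, U=2, Y=0, W=1, X=4) weight 1/3360
  (V=0, Z=0, U=2, Y=0, W=4, X=4) weight 1/3360
  (V=0, Z=0, U=2, Y=1, W=1, X=3) weight 1/10080
  (V=0, Z=0, U=2, Y=1, W=4, X=3) weight 1/10080
  … 82 more
Group by Y:
  weight(Y=0) = 65/1344
  weight(Y=1) = 95/4032
Total weight = 65/1344 + 95/4032 = 145/2016
P(Y=0 | obs) = 65/1344 / 145/2016 = 39/58
P(Y=1 | obs) = 95/4032 / 145/2016 = 19/58

P(Y = 0 | obs) = 39/58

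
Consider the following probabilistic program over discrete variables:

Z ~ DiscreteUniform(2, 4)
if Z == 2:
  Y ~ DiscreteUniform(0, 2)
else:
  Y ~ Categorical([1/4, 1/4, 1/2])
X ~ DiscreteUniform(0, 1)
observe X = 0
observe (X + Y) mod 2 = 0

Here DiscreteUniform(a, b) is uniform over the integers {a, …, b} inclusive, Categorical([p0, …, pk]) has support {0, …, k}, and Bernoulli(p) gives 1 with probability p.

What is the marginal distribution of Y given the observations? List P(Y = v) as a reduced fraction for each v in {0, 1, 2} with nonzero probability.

P(Y=0) = 5/13, P(Y=2) = 8/13

Enumerate traces; 6 have nonzero weight after conditioning:
  (Z=2, Y=0, X=0) weight 1/18
  (Z=2, Y=2, X=0) weight 1/18
  (Z=3, Y=0, X=0) weight 1/24
  (Z=3, Y=2, X=0) weight 1/12
  (Z=4, Y=0, X=0) weight 1/24
  (Z=4, Y=2, X=0) weight 1/12
Group by Y:
  weight(Y=0) = 5/36
  weight(Y=2) = 2/9
Total weight = 5/36 + 2/9 = 13/36
P(Y=0 | obs) = 5/36 / 13/36 = 5/13
P(Y=2 | obs) = 2/9 / 13/36 = 8/13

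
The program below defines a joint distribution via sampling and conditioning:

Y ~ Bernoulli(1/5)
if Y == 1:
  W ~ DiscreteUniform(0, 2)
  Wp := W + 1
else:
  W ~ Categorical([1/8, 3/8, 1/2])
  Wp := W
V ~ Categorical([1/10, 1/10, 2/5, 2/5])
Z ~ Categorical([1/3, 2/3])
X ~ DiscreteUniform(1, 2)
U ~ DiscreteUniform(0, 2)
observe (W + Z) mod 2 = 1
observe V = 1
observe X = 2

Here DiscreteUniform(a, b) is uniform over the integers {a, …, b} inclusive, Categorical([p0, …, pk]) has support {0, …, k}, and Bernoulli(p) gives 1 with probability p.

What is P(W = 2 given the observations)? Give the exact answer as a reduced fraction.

P(W = 2 | obs) = 4/7

Enumerate traces; 18 have nonzero weight after conditioning:
  (Y=0, W=0, V=1, Z=1, X=2, U=0) weight 1/900
  (Y=0, W=0, V=1, Z=1, X=2, U=1) weight 1/900
  (Y=0, W=0, V=1, Z=1, X=2, U=2) weight 1/900
  (Y=0, W=1, V=1, Z=0, X=2, U=0) weight 1/600
  (Y=0, W=1, V=1, Z=0, X=2, U=1) weight 1/600
  (Y=0, W=1, V=1, Z=0, X=2, U=2) weight 1/600
  (Y=0, W=2, V=1, Z=1, X=2, U=0) weight 1/225
  (Y=0, W=2, V=1, Z=1, X=2, U=1) weight 1/225
  … 10 more
Group by W:
  weight(W=0) = 1/180
  weight(W=1) = 11/1800
  weight(W=2) = 7/450
Total weight = 1/180 + 11/1800 + 7/450 = 49/1800
P(W=0 | obs) = 1/180 / 49/1800 = 10/49
P(W=1 | obs) = 11/1800 / 49/1800 = 11/49
P(W=2 | obs) = 7/450 / 49/1800 = 4/7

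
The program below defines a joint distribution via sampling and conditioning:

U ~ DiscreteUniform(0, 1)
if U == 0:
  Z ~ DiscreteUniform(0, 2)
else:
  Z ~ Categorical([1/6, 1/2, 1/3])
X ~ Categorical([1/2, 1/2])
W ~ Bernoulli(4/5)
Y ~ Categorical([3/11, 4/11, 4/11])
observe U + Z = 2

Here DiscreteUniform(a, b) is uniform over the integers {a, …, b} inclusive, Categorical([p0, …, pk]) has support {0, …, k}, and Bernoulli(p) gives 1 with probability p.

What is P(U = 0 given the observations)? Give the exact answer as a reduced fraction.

Enumerate traces; 24 have nonzero weight after conditioning:
  (U=0, Z=2, X=0, W=0, Y=0) weight 1/220
  (U=0, Z=2, X=0, W=0, Y=1) weight 1/165
  (U=0, Z=2, X=0, W=0, Y=2) weight 1/165
  (U=0, Z=2, X=0, W=1, Y=0) weight 1/55
  (U=0, Z=2, X=0, W=1, Y=1) weight 4/165
  (U=0, Z=2, X=0, W=1, Y=2) weight 4/165
  (U=0, Z=2, X=1, W=0, Y=0) weight 1/220
  (U=0, Z=2, X=1, W=0, Y=1) weight 1/165
  (U=1, Z=1, X=0, W=0, Y=0) weight 3/440
  … 15 more
Group by U:
  weight(U=0) = 1/6
  weight(U=1) = 1/4
Total weight = 1/6 + 1/4 = 5/12
P(U=0 | obs) = 1/6 / 5/12 = 2/5
P(U=1 | obs) = 1/4 / 5/12 = 3/5

P(U = 0 | obs) = 2/5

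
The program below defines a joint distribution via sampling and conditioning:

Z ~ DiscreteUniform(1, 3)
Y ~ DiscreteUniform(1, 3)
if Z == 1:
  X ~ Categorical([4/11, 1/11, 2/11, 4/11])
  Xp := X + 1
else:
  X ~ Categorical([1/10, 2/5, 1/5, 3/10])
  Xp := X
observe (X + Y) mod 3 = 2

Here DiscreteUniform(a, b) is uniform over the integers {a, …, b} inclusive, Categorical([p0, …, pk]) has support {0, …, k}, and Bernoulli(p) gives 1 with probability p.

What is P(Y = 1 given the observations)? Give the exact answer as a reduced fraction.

P(Y = 1 | obs) = 49/165

Enumerate traces; 12 have nonzero weight after conditioning:
  (Z=1, Y=1, X=1) weight 1/99
  (Z=1, Y=2, X=0) weight 4/99
  (Z=1, Y=2, X=3) weight 4/99
  (Z=1, Y=3, X=2) weight 2/99
  (Z=2, Y=1, X=1) weight 2/45
  (Z=2, Y=2, X=0) weight 1/90
  (Z=2, Y=2, X=3) weight 1/30
  (Z=2, Y=3, X=2) weight 1/45
  … 4 more
Group by Y:
  weight(Y=1) = 49/495
  weight(Y=2) = 28/165
  weight(Y=3) = 32/495
Total weight = 49/495 + 28/165 + 32/495 = 1/3
P(Y=1 | obs) = 49/495 / 1/3 = 49/165
P(Y=2 | obs) = 28/165 / 1/3 = 28/55
P(Y=3 | obs) = 32/495 / 1/3 = 32/165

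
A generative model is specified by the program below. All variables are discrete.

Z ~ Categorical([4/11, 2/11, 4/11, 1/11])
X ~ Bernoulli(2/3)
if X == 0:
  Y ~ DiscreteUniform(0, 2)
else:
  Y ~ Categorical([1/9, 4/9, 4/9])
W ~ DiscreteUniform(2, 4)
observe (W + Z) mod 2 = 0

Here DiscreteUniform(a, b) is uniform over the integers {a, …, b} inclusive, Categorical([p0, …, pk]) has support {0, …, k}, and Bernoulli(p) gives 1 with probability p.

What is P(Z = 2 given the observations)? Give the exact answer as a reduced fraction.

Enumerate traces; 36 have nonzero weight after conditioning:
  (Z=0, X=0, Y=0, W=2) weight 4/297
  (Z=0, X=0, Y=0, W=4) weight 4/297
  (Z=0, X=0, Y=1, W=2) weight 4/297
  (Z=0, X=0, Y=1, W=4) weight 4/297
  (Z=0, X=0, Y=2, W=2) weight 4/297
  (Z=0, X=0, Y=2, W=4) weight 4/297
  (Z=0, X=1, Y=0, W=2) weight 8/891
  (Z=0, X=1, Y=0, W=4) weight 8/891
  (Z=1, X=0, Y=0, W=3) weight 2/297
  (Z=2, X=0, Y=0, W=2) weight 4/297
  … 26 more
Group by Z:
  weight(Z=0) = 8/33
  weight(Z=1) = 2/33
  weight(Z=2) = 8/33
  weight(Z=3) = 1/33
Total weight = 8/33 + 2/33 + 8/33 + 1/33 = 19/33
P(Z=0 | obs) = 8/33 / 19/33 = 8/19
P(Z=1 | obs) = 2/33 / 19/33 = 2/19
P(Z=2 | obs) = 8/33 / 19/33 = 8/19
P(Z=3 | obs) = 1/33 / 19/33 = 1/19

P(Z = 2 | obs) = 8/19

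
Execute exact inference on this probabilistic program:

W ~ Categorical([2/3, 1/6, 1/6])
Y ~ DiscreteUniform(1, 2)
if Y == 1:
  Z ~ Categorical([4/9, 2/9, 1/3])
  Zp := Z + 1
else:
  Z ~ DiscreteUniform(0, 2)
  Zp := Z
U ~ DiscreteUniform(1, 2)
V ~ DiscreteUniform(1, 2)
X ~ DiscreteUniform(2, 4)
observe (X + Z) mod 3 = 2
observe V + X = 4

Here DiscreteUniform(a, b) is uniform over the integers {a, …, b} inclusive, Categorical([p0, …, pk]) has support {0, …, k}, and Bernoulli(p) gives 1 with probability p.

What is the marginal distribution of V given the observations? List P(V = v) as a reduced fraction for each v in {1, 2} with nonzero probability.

P(V=1) = 6/13, P(V=2) = 7/13

Enumerate traces; 24 have nonzero weight after conditioning:
  (W=0, Y=1, Z=0, U=1, V=2, X=2) weight 1/81
  (W=0, Y=1, Z=0, U=2, V=2, X=2) weight 1/81
  (W=0, Y=1, Z=2, U=1, V=1, X=3) weight 1/108
  (W=0, Y=1, Z=2, U=2, V=1, X=3) weight 1/108
  (W=0, Y=2, Z=0, U=1, V=2, X=2) weight 1/108
  (W=0, Y=2, Z=0, U=2, V=2, X=2) weight 1/108
  (W=0, Y=2, Z=2, U=1, V=1, X=3) weight 1/108
  (W=0, Y=2, Z=2, U=2, V=1, X=3) weight 1/108
  … 16 more
Group by V:
  weight(V=1) = 1/18
  weight(V=2) = 7/108
Total weight = 1/18 + 7/108 = 13/108
P(V=1 | obs) = 1/18 / 13/108 = 6/13
P(V=2 | obs) = 7/108 / 13/108 = 7/13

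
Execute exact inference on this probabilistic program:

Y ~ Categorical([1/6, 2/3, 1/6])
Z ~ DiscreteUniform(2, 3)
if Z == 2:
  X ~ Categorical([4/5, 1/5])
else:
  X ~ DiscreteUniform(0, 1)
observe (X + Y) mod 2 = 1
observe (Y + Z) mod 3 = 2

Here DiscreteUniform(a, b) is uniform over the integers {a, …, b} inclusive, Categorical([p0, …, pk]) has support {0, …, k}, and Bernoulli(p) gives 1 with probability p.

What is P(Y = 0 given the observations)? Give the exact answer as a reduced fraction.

Enumerate traces; 2 have nonzero weight after conditioning:
  (Y=0, Z=2, X=1) weight 1/60
  (Y=2, Z=3, X=1) weight 1/24
Group by Y:
  weight(Y=0) = 1/60
  weight(Y=2) = 1/24
Total weight = 1/60 + 1/24 = 7/120
P(Y=0 | obs) = 1/60 / 7/120 = 2/7
P(Y=2 | obs) = 1/24 / 7/120 = 5/7

P(Y = 0 | obs) = 2/7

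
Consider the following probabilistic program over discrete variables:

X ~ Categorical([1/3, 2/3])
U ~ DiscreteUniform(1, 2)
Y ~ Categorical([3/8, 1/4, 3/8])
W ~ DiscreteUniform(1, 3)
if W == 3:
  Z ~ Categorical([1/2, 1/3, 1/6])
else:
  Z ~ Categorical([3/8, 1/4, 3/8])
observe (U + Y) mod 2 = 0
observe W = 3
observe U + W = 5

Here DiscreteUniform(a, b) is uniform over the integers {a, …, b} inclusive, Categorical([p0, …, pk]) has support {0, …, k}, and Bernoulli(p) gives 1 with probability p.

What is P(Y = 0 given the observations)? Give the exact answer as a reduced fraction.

P(Y = 0 | obs) = 1/2

Enumerate traces; 12 have nonzero weight after conditioning:
  (X=0, U=2, Y=0, W=3, Z=0) weight 1/96
  (X=0, U=2, Y=0, W=3, Z=1) weight 1/144
  (X=0, U=2, Y=0, W=3, Z=2) weight 1/288
  (X=0, U=2, Y=2, W=3, Z=0) weight 1/96
  (X=0, U=2, Y=2, W=3, Z=1) weight 1/144
  (X=0, U=2, Y=2, W=3, Z=2) weight 1/288
  (X=1, U=2, Y=0, W=3, Z=0) weight 1/48
  (X=1, U=2, Y=0, W=3, Z=1) weight 1/72
  … 4 more
Group by Y:
  weight(Y=0) = 1/16
  weight(Y=2) = 1/16
Total weight = 1/16 + 1/16 = 1/8
P(Y=0 | obs) = 1/16 / 1/8 = 1/2
P(Y=2 | obs) = 1/16 / 1/8 = 1/2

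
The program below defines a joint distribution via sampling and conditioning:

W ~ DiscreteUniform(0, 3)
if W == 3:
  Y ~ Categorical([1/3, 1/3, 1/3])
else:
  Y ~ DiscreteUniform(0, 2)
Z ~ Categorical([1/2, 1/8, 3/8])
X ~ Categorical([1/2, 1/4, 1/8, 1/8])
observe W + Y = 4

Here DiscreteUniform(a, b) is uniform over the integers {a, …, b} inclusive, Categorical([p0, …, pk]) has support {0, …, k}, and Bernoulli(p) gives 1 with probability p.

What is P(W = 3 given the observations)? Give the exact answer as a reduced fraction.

P(W = 3 | obs) = 1/2

Enumerate traces; 24 have nonzero weight after conditioning:
  (W=2, Y=2, Z=0, X=0) weight 1/48
  (W=2, Y=2, Z=0, X=1) weight 1/96
  (W=2, Y=2, Z=0, X=2) weight 1/192
  (W=2, Y=2, Z=0, X=3) weight 1/192
  (W=2, Y=2, Z=1, X=0) weight 1/192
  (W=2, Y=2, Z=1, X=1) weight 1/384
  (W=2, Y=2, Z=1, X=2) weight 1/768
  (W=2, Y=2, Z=1, X=3) weight 1/768
  (W=3, Y=1, Z=0, X=0) weight 1/48
  … 15 more
Group by W:
  weight(W=2) = 1/12
  weight(W=3) = 1/12
Total weight = 1/12 + 1/12 = 1/6
P(W=2 | obs) = 1/12 / 1/6 = 1/2
P(W=3 | obs) = 1/12 / 1/6 = 1/2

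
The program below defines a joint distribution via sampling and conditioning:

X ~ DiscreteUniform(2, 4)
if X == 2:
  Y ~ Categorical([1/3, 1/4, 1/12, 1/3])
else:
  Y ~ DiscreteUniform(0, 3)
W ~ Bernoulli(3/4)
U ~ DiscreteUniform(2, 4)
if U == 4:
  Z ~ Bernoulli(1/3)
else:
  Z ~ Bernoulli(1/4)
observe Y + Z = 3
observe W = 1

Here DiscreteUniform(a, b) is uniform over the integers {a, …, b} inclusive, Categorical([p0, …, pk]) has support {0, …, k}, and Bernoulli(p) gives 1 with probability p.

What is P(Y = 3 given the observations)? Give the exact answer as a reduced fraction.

Enumerate traces; 18 have nonzero weight after conditioning:
  (X=2, Y=2, W=1, U=2, Z=1) weight 1/576
  (X=2, Y=2, W=1, U=3, Z=1) weight 1/576
  (X=2, Y=2, W=1, U=4, Z=1) weight 1/432
  (X=2, Y=3, W=1, U=2, Z=0) weight 1/48
  (X=2, Y=3, W=1, U=3, Z=0) weight 1/48
  (X=2, Y=3, W=1, U=4, Z=0) weight 1/54
  (X=3, Y=2, W=1, U=2, Z=1) weight 1/192
  (X=3, Y=2, W=1, U=3, Z=1) weight 1/192
  … 10 more
Group by Y:
  weight(Y=2) = 35/864
  weight(Y=3) = 65/432
Total weight = 35/864 + 65/432 = 55/288
P(Y=2 | obs) = 35/864 / 55/288 = 7/33
P(Y=3 | obs) = 65/432 / 55/288 = 26/33

P(Y = 3 | obs) = 26/33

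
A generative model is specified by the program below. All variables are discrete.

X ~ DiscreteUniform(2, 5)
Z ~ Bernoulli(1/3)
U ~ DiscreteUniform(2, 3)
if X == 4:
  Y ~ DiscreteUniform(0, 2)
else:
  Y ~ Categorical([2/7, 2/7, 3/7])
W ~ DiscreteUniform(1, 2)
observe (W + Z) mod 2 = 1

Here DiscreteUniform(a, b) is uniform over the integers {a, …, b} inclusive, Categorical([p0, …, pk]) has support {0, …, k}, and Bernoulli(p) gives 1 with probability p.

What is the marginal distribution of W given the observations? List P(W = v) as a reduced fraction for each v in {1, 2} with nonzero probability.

P(W=1) = 2/3, P(W=2) = 1/3

Enumerate traces; 48 have nonzero weight after conditioning:
  (X=2, Z=0, U=2, Y=0, W=1) weight 1/84
  (X=2, Z=0, U=2, Y=1, W=1) weight 1/84
  (X=2, Z=0, U=2, Y=2, W=1) weight 1/56
  (X=2, Z=0, U=3, Y=0, W=1) weight 1/84
  (X=2, Z=0, U=3, Y=1, W=1) weight 1/84
  (X=2, Z=0, U=3, Y=2, W=1) weight 1/56
  (X=2, Z=1, U=2, Y=0, W=2) weight 1/168
  (X=2, Z=1, U=2, Y=1, W=2) weight 1/168
  … 40 more
Group by W:
  weight(W=1) = 1/3
  weight(W=2) = 1/6
Total weight = 1/3 + 1/6 = 1/2
P(W=1 | obs) = 1/3 / 1/2 = 2/3
P(W=2 | obs) = 1/6 / 1/2 = 1/3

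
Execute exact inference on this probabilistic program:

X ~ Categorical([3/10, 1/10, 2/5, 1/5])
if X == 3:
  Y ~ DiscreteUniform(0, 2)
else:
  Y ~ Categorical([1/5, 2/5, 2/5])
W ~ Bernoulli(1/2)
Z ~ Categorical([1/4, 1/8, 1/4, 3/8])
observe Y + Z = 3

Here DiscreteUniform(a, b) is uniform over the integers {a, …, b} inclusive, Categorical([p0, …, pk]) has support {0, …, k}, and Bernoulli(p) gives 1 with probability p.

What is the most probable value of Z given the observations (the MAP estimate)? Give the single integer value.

argmax_v P(Z = v | obs) = 2

Enumerate traces; 24 have nonzero weight after conditioning:
  (X=0, Y=0, W=0, Z=3) weight 9/800
  (X=0, Y=0, W=1, Z=3) weight 9/800
  (X=0, Y=1, W=0, Z=2) weight 3/200
  (X=0, Y=1, W=1, Z=2) weight 3/200
  (X=0, Y=2, W=0, Z=1) weight 3/400
  (X=0, Y=2, W=1, Z=1) weight 3/400
  (X=1, Y=0, W=0, Z=3) weight 3/800
  (X=1, Y=0, W=1, Z=3) weight 3/800
  … 16 more
Group by Z:
  weight(Z=1) = 29/600
  weight(Z=2) = 29/300
  weight(Z=3) = 17/200
Total weight = 29/600 + 29/300 + 17/200 = 23/100
P(Z=1 | obs) = 29/600 / 23/100 = 29/138
P(Z=2 | obs) = 29/300 / 23/100 = 29/69
P(Z=3 | obs) = 17/200 / 23/100 = 17/46
argmax = 2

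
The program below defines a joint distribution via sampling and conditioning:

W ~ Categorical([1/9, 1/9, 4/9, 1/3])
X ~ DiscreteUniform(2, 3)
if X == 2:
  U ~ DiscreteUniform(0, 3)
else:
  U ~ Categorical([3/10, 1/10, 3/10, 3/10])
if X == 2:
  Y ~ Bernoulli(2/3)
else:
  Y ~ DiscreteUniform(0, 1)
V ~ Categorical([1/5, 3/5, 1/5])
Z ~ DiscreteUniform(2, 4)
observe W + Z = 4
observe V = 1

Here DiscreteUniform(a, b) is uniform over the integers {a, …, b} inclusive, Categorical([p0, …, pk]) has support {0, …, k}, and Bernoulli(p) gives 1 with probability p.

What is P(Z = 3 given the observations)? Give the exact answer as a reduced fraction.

Enumerate traces; 48 have nonzero weight after conditioning:
  (W=0, X=2, U=0, Y=0, V=1, Z=4) weight 1/1080
  (W=0, X=2, U=0, Y=1, V=1, Z=4) weight 1/540
  (W=0, X=2, U=1, Y=0, V=1, Z=4) weight 1/1080
  (W=0, X=2, U=1, Y=1, V=1, Z=4) weight 1/540
  (W=0, X=2, U=2, Y=0, V=1, Z=4) weight 1/1080
  (W=0, X=2, U=2, Y=1, V=1, Z=4) weight 1/540
  (W=0, X=2, U=3, Y=0, V=1, Z=4) weight 1/1080
  (W=0, X=2, U=3, Y=1, V=1, Z=4) weight 1/540
  (W=1, X=2, U=0, Y=0, V=1, Z=3) weight 1/1080
  (W=2, X=2, U=0, Y=0, V=1, Z=2) weight 1/270
  … 38 more
Group by Z:
  weight(Z=2) = 4/45
  weight(Z=3) = 1/45
  weight(Z=4) = 1/45
Total weight = 4/45 + 1/45 + 1/45 = 2/15
P(Z=2 | obs) = 4/45 / 2/15 = 2/3
P(Z=3 | obs) = 1/45 / 2/15 = 1/6
P(Z=4 | obs) = 1/45 / 2/15 = 1/6

P(Z = 3 | obs) = 1/6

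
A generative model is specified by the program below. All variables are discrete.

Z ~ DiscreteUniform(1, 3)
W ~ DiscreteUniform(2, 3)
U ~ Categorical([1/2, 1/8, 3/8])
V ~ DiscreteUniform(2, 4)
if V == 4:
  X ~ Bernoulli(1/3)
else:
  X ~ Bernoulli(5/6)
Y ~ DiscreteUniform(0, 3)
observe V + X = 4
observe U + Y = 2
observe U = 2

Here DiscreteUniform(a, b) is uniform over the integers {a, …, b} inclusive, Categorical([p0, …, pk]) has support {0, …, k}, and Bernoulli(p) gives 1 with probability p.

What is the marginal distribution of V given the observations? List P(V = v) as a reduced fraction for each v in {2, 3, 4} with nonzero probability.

P(V=3) = 5/9, P(V=4) = 4/9

Enumerate traces; 12 have nonzero weight after conditioning:
  (Z=1, W=2, U=2, V=3, X=1, Y=0) weight 5/1152
  (Z=1, W=2, U=2, V=4, X=0, Y=0) weight 1/288
  (Z=1, W=3, U=2, V=3, X=1, Y=0) weight 5/1152
  (Z=1, W=3, U=2, V=4, X=0, Y=0) weight 1/288
  (Z=2, W=2, U=2, V=3, X=1, Y=0) weight 5/1152
  (Z=2, W=2, U=2, V=4, X=0, Y=0) weight 1/288
  (Z=2, W=3, U=2, V=3, X=1, Y=0) weight 5/1152
  (Z=2, W=3, U=2, V=4, X=0, Y=0) weight 1/288
  … 4 more
Group by V:
  weight(V=3) = 5/192
  weight(V=4) = 1/48
Total weight = 5/192 + 1/48 = 3/64
P(V=3 | obs) = 5/192 / 3/64 = 5/9
P(V=4 | obs) = 1/48 / 3/64 = 4/9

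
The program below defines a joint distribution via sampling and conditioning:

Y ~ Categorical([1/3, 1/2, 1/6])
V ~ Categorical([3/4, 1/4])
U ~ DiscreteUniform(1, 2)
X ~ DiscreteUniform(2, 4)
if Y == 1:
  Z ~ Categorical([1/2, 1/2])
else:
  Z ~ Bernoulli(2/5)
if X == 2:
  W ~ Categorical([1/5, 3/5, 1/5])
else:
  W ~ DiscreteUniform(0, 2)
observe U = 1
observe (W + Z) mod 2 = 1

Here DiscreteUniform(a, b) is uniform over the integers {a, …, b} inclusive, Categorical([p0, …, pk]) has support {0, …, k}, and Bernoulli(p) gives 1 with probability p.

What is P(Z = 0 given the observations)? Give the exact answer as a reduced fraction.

P(Z = 0 | obs) = 209/443

Enumerate traces; 54 have nonzero weight after conditioning:
  (Y=0, V=0, U=1, X=2, Z=0, W=1) weight 3/200
  (Y=0, V=0, U=1, X=2, Z=1, W=0) weight 1/300
  (Y=0, V=0, U=1, X=2, Z=1, W=2) weight 1/300
  (Y=0, V=0, U=1, X=3, Z=0, W=1) weight 1/120
  (Y=0, V=0, U=1, X=3, Z=1, W=0) weight 1/180
  (Y=0, V=0, U=1, X=3, Z=1, W=2) weight 1/180
  (Y=0, V=0, U=1, X=4, Z=0, W=1) weight 1/120
  (Y=0, V=0, U=1, X=4, Z=1, W=0) weight 1/180
  … 46 more
Group by Z:
  weight(Z=0) = 209/1800
  weight(Z=1) = 13/100
Total weight = 209/1800 + 13/100 = 443/1800
P(Z=0 | obs) = 209/1800 / 443/1800 = 209/443
P(Z=1 | obs) = 13/100 / 443/1800 = 234/443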